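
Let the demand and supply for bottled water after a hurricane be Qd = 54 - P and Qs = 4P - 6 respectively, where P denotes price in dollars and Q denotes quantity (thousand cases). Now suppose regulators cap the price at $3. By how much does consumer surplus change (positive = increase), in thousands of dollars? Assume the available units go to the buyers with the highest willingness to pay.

Equilibrium: 54 - P = 4P - 6, so 60 = 5P and P* = 12, Q* = 42.
The ceiling of 3 is below the equilibrium price 12, so it binds.
At P = 3: Qd = 54 - 3 = 51 and Qs = 4·3 - 6 = 6.
Consumer surplus without the control is ½ · (54 - 12) · 42 = 882.
With the ceiling, 6 units are sold at 3 (assume they go to the highest-value buyers). The demand price at Q = 6 is 48, so CS = ½ · [(54 - 3) + (48 - 3)] · 6 = 288.
Change in consumer surplus = 288 - 882 = -594.

-594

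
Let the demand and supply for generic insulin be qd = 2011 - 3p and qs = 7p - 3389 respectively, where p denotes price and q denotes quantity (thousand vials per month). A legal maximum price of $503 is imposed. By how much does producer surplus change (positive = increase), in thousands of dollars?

In a free market, 2011 - 3p = 7p - 3389 gives the equilibrium p* = 540, q* = 391.
Because the ceiling (503) lies below the market-clearing price, it is binding.
At p = 503: qd = 2011 - 3·503 = 502 and qs = 7·503 - 3389 = 132.
Producer surplus without the control is ½ · (540 - 3389/7) · 391 = 152881/14.
With the ceiling, producers sell 132 units at 503, so PS = ½ · (503 - 3389/7) · 132 = 8712/7.
Change in producer surplus = 8712/7 - 152881/14 = -9675.5.

-9675.5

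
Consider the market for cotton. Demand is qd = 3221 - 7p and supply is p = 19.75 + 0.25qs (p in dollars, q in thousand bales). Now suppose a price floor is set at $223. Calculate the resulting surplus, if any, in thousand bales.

0

Rearranging supply gives qs = 4p - 79. Setting quantity demanded equal to quantity supplied, 3221 - 7p = 4p - 79, gives p* = 300 and q* = 1121.
Since 223 is below p* = 300, the floor does not bind and the free-market outcome prevails.
Since the control does not bind, there is no surplus.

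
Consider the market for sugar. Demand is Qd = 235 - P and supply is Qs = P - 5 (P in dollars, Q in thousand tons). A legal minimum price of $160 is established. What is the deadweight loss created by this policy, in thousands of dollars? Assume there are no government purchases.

In a free market, 235 - P = P - 5 gives the equilibrium P* = 120, Q* = 115.
The floor of 160 is above the equilibrium price 120, so it binds.
At P = 160: Qd = 235 - 160 = 75 and Qs = 160 - 5 = 155.
Quantity traded falls to 75. At Q = 75 the demand price is 235 - 75 = 160 and the supply price is 5 + 75 = 80.
Deadweight loss = ½ · (160 - 80) · (115 - 75) = ½ · 80 · 40 = 1600.

1600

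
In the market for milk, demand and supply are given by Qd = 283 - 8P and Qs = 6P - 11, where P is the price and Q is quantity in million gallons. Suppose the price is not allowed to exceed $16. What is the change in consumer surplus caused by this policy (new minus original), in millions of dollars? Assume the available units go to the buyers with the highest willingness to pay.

368.75

Without the control the market clears where 283 - 8P = 6P - 11, i.e. P* = 21 and Q* = 115.
Because the ceiling (16) lies below the market-clearing price, it is binding.
At P = 16: Qd = 283 - 8·16 = 155 and Qs = 6·16 - 11 = 85.
Consumer surplus without the control is ½ · (35.375 - 21) · 115 = 826.5625.
With the ceiling, 85 units are sold at 16 (assume they go to the highest-value buyers). The demand price at Q = 85 is 24.75, so CS = ½ · [(35.375 - 16) + (24.75 - 16)] · 85 = 1195.3125.
Change in consumer surplus = 1195.3125 - 826.5625 = 368.75.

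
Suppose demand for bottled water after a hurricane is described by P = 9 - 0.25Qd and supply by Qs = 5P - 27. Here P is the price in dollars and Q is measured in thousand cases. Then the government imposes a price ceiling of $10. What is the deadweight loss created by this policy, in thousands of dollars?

0

Rearranging demand gives Qd = 36 - 4P. In a free market, 36 - 4P = 5P - 27 gives the equilibrium P* = 7, Q* = 8.
The ceiling of 10 is above the equilibrium price 7, so it is not binding; the market clears at P* = 7, Q* = 8.
Since the control does not bind, no trades are prevented and deadweight loss is zero.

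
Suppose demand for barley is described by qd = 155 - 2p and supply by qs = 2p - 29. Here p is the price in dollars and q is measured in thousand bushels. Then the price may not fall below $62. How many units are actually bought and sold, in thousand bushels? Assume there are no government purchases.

Without the control the market clears where 155 - 2p = 2p - 29, i.e. p* = 46 and q* = 63.
The floor of 62 is above the equilibrium price 46, so it binds.
At p = 62: qd = 155 - 2·62 = 31 and qs = 2·62 - 29 = 95.
The quantity actually transacted is the short side, demand: 31.

31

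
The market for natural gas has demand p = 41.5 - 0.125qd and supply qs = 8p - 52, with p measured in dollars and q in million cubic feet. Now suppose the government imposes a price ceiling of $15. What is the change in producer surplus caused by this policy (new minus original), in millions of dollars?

-936

Rearranging demand gives qd = 332 - 8p. In a free market, 332 - 8p = 8p - 52 gives the equilibrium p* = 24, q* = 140.
Because the ceiling (15) lies below the market-clearing price, it is binding.
At p = 15: qd = 332 - 8·15 = 212 and qs = 8·15 - 52 = 68.
Producer surplus without the control is ½ · (24 - 6.5) · 140 = 1225.
With the ceiling, producers sell 68 units at 15, so PS = ½ · (15 - 6.5) · 68 = 289.
Change in producer surplus = 289 - 1225 = -936.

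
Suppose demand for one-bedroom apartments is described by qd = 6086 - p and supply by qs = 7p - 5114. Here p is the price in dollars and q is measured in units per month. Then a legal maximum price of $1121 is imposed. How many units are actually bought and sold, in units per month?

2733

In a free market, 6086 - p = 7p - 5114 gives the equilibrium p* = 1400, q* = 4686.
Because the ceiling (1121) lies below the market-clearing price, it is binding.
At p = 1121: qd = 6086 - 1121 = 4965 and qs = 7·1121 - 5114 = 2733.
The quantity actually transacted is the short side, supply: 2733.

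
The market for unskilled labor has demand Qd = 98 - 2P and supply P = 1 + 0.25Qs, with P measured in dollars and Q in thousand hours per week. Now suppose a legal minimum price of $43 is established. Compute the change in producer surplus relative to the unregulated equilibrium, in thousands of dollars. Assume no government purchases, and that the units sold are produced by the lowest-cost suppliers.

Rearranging supply gives Qs = 4P - 4. In a free market, 98 - 2P = 4P - 4 gives the equilibrium P* = 17, Q* = 64.
Since 43 > 17, the floor is binding.
At P = 43: Qd = 98 - 2·43 = 12 and Qs = 4·43 - 4 = 168.
Producer surplus without the control is ½ · (17 - 1) · 64 = 512.
With the floor, 12 units are sold at 43. The supply price at Q = 12 is 4, so PS = ½ · [(43 - 1) + (43 - 4)] · 12 = 486.
Change in producer surplus = 486 - 512 = -26.

-26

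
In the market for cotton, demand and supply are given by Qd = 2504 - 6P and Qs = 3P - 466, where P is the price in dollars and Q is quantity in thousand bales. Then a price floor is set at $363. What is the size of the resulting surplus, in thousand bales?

297

In a free market, 2504 - 6P = 3P - 466 gives the equilibrium P* = 330, Q* = 524.
The floor of 363 is above the equilibrium price 330, so it binds.
At P = 363: Qd = 2504 - 6·363 = 326 and Qs = 3·363 - 466 = 623.
Surplus = Qs - Qd = 623 - 326 = 297.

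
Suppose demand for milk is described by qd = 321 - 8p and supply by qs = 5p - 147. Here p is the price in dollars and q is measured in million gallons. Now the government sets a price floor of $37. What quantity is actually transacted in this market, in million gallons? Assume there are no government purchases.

25

Setting quantity demanded equal to quantity supplied, 321 - 8p = 5p - 147, gives p* = 36 and q* = 33.
Because the floor (37) lies above the market-clearing price, it is binding.
At p = 37: qd = 321 - 8·37 = 25 and qs = 5·37 - 147 = 38.
The quantity actually transacted is the short side, demand: 25.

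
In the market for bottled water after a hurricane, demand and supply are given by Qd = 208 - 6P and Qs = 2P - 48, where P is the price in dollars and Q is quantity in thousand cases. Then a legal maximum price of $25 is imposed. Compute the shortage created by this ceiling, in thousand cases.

Equilibrium: 208 - 6P = 2P - 48, so 256 = 8P and P* = 32, Q* = 16.
The ceiling of 25 is below the equilibrium price 32, so it binds.
At P = 25: Qd = 208 - 6·25 = 58 and Qs = 2·25 - 48 = 2.
Shortage = Qd - Qs = 58 - 2 = 56.

56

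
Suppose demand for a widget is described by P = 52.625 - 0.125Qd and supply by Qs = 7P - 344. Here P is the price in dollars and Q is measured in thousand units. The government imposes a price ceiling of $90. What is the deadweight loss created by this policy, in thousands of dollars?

0

Rearranging demand gives Qd = 421 - 8P. Setting quantity demanded equal to quantity supplied, 421 - 8P = 7P - 344, gives P* = 51 and Q* = 13.
Since 90 is above P* = 51, the ceiling does not bind and the free-market outcome prevails.
Since the control does not bind, no trades are prevented and deadweight loss is zero.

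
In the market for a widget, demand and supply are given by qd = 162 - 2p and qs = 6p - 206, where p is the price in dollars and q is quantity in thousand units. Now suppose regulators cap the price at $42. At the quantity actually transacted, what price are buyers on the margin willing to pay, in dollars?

In a free market, 162 - 2p = 6p - 206 gives the equilibrium p* = 46, q* = 70.
Since 42 < 46, the ceiling is binding.
At p = 42: qd = 162 - 2·42 = 78 and qs = 6·42 - 206 = 46.
Only 46 units reach the market. On the demand curve, the marginal buyer's willingness to pay at q = 46 is (162 - 46)/2 = 58.

58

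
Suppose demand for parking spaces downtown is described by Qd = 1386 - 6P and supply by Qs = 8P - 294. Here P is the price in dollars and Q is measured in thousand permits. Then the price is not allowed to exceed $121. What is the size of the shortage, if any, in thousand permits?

In a free market, 1386 - 6P = 8P - 294 gives the equilibrium P* = 120, Q* = 666.
Since 121 is above P* = 120, the ceiling does not bind and the free-market outcome prevails.
Since the control does not bind, there is no shortage.

0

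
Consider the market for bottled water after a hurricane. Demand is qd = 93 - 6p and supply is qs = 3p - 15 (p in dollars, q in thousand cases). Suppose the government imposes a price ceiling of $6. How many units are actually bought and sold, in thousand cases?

Equilibrium: 93 - 6p = 3p - 15, so 108 = 9p and p* = 12, q* = 21.
Since 6 < 12, the ceiling is binding.
At p = 6: qd = 93 - 6·6 = 57 and qs = 3·6 - 15 = 3.
The quantity actually transacted is the short side, supply: 3.

3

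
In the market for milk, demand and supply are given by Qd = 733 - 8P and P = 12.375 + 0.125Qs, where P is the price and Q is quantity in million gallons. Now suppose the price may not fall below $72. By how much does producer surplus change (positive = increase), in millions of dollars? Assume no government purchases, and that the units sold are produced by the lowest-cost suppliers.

Rearranging supply gives Qs = 8P - 99. Equilibrium: 733 - 8P = 8P - 99, so 832 = 16P and P* = 52, Q* = 317.
The floor of 72 is above the equilibrium price 52, so it binds.
At P = 72: Qd = 733 - 8·72 = 157 and Qs = 8·72 - 99 = 477.
Producer surplus without the control is ½ · (52 - 12.375) · 317 = 6280.5625.
With the floor, 157 units are sold at 72. The supply price at Q = 157 is 32, so PS = ½ · [(72 - 12.375) + (72 - 32)] · 157 = 7820.5625.
Change in producer surplus = 7820.5625 - 6280.5625 = 1540.

1540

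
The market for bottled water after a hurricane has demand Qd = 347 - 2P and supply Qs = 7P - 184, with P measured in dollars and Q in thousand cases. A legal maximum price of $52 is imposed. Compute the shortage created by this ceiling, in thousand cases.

In a free market, 347 - 2P = 7P - 184 gives the equilibrium P* = 59, Q* = 229.
Since 52 < 59, the ceiling is binding.
At P = 52: Qd = 347 - 2·52 = 243 and Qs = 7·52 - 184 = 180.
Shortage = Qd - Qs = 243 - 180 = 63.

63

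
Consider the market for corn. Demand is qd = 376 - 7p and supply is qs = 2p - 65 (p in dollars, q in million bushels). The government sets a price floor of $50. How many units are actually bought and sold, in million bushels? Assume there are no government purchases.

In a free market, 376 - 7p = 2p - 65 gives the equilibrium p* = 49, q* = 33.
Because the floor (50) lies above the market-clearing price, it is binding.
At p = 50: qd = 376 - 7·50 = 26 and qs = 2·50 - 65 = 35.
The quantity actually transacted is the short side, demand: 26.

26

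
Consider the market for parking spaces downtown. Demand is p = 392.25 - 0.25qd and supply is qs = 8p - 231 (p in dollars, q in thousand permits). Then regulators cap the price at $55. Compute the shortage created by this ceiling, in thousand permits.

1140

Rearranging demand gives qd = 1569 - 4p. Setting quantity demanded equal to quantity supplied, 1569 - 4p = 8p - 231, gives p* = 150 and q* = 969.
Because the ceiling (55) lies below the market-clearing price, it is binding.
At p = 55: qd = 1569 - 4·55 = 1349 and qs = 8·55 - 231 = 209.
Shortage = qd - qs = 1349 - 209 = 1140.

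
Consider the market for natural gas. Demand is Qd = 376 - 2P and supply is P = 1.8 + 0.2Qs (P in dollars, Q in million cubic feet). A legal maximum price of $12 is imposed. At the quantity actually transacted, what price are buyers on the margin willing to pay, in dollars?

Rearranging supply gives Qs = 5P - 9. Setting quantity demanded equal to quantity supplied, 376 - 2P = 5P - 9, gives P* = 55 and Q* = 266.
Because the ceiling (12) lies below the market-clearing price, it is binding.
At P = 12: Qd = 376 - 2·12 = 352 and Qs = 5·12 - 9 = 51.
Only 51 units reach the market. On the demand curve, the marginal buyer's willingness to pay at Q = 51 is (376 - 51)/2 = 162.5.

162.5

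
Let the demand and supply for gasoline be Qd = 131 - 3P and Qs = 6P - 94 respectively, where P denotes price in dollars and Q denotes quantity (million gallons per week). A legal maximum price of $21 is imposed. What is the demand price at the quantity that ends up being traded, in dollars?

Without the control the market clears where 131 - 3P = 6P - 94, i.e. P* = 25 and Q* = 56.
Since 21 < 25, the ceiling is binding.
At P = 21: Qd = 131 - 3·21 = 68 and Qs = 6·21 - 94 = 32.
Only 32 units reach the market. On the demand curve, the marginal buyer's willingness to pay at Q = 32 is (131 - 32)/3 = 33.

33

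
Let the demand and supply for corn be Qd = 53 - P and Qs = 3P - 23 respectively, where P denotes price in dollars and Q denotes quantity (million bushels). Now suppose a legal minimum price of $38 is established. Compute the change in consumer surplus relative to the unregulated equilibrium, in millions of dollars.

-465.5

In a free market, 53 - P = 3P - 23 gives the equilibrium P* = 19, Q* = 34.
Since 38 > 19, the floor is binding.
At P = 38: Qd = 53 - 38 = 15 and Qs = 3·38 - 23 = 91.
Consumer surplus without the control is ½ · (53 - 19) · 34 = 578.
With the floor, consumers buy 15 units at 38, so CS = ½ · (53 - 38) · 15 = 112.5.
Change in consumer surplus = 112.5 - 578 = -465.5.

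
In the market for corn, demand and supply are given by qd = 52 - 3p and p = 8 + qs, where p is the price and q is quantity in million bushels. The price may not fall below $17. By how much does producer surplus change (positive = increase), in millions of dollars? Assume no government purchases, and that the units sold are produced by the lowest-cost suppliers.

Rearranging supply gives qs = p - 8. Without the control the market clears where 52 - 3p = p - 8, i.e. p* = 15 and q* = 7.
Since 17 > 15, the floor is binding.
At p = 17: qd = 52 - 3·17 = 1 and qs = 17 - 8 = 9.
Producer surplus without the control is ½ · (15 - 8) · 7 = 24.5.
With the floor, 1 units are sold at 17. The supply price at q = 1 is 9, so PS = ½ · [(17 - 8) + (17 - 9)] · 1 = 8.5.
Change in producer surplus = 8.5 - 24.5 = -16.

-16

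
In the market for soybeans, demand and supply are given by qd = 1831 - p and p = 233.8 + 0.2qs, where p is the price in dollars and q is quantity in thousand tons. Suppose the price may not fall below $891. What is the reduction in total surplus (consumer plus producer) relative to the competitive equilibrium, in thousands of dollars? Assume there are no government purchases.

91728.6

Rearranging supply gives qs = 5p - 1169. Setting quantity demanded equal to quantity supplied, 1831 - p = 5p - 1169, gives p* = 500 and q* = 1331.
Since 891 > 500, the floor is binding.
At p = 891: qd = 1831 - 891 = 940 and qs = 5·891 - 1169 = 3286.
Quantity traded falls to 940. At q = 940 the demand price is 1831 - 940 = 891 and the supply price is (1169 + 940)/5 = 421.8.
Deadweight loss = ½ · (891 - 421.8) · (1331 - 940) = ½ · 469.2 · 391 = 91728.6.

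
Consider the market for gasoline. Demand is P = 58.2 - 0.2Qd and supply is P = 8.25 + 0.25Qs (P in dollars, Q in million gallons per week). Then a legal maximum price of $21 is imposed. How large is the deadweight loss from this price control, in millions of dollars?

Rearranging demand gives Qd = 291 - 5P; rearranging supply gives Qs = 4P - 33. Setting quantity demanded equal to quantity supplied, 291 - 5P = 4P - 33, gives P* = 36 and Q* = 111.
Since 21 < 36, the ceiling is binding.
At P = 21: Qd = 291 - 5·21 = 186 and Qs = 4·21 - 33 = 51.
Quantity traded falls to 51. At Q = 51 the demand price is (291 - 51)/5 = 48 and the supply price is (33 + 51)/4 = 21.
Deadweight loss = ½ · (48 - 21) · (111 - 51) = ½ · 27 · 60 = 810.

810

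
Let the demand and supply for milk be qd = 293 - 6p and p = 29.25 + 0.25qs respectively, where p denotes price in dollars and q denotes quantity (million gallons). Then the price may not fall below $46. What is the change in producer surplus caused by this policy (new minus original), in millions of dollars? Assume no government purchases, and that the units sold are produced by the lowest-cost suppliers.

Rearranging supply gives qs = 4p - 117. Equilibrium: 293 - 6p = 4p - 117, so 410 = 10p and p* = 41, q* = 47.
Since 46 > 41, the floor is binding.
At p = 46: qd = 293 - 6·46 = 17 and qs = 4·46 - 117 = 67.
Producer surplus without the control is ½ · (41 - 29.25) · 47 = 276.125.
With the floor, 17 units are sold at 46. The supply price at q = 17 is 33.5, so PS = ½ · [(46 - 29.25) + (46 - 33.5)] · 17 = 248.625.
Change in producer surplus = 248.625 - 276.125 = -27.5.

-27.5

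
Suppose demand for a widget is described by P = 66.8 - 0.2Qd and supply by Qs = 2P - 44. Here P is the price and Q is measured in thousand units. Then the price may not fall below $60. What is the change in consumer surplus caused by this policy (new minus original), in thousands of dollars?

-294

Rearranging demand gives Qd = 334 - 5P. Equilibrium: 334 - 5P = 2P - 44, so 378 = 7P and P* = 54, Q* = 64.
Because the floor (60) lies above the market-clearing price, it is binding.
At P = 60: Qd = 334 - 5·60 = 34 and Qs = 2·60 - 44 = 76.
Consumer surplus without the control is ½ · (66.8 - 54) · 64 = 409.6.
With the floor, consumers buy 34 units at 60, so CS = ½ · (66.8 - 60) · 34 = 115.6.
Change in consumer surplus = 115.6 - 409.6 = -294.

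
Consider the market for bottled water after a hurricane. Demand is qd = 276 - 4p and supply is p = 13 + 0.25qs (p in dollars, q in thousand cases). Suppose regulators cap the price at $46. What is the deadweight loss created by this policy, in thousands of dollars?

0

Rearranging supply gives qs = 4p - 52. Without the control the market clears where 276 - 4p = 4p - 52, i.e. p* = 41 and q* = 112.
Since 46 is above p* = 41, the ceiling does not bind and the free-market outcome prevails.
Since the control does not bind, no trades are prevented and deadweight loss is zero.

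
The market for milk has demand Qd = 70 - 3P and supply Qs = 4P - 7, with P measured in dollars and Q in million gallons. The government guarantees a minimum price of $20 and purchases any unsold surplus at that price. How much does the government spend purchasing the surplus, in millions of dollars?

1260

Without the control the market clears where 70 - 3P = 4P - 7, i.e. P* = 11 and Q* = 37.
Because the floor (20) lies above the market-clearing price, it is binding.
At P = 20: Qd = 70 - 3·20 = 10 and Qs = 4·20 - 7 = 73.
Surplus = Qs - Qd = 63.
Government expenditure = surplus × support price = 63 × 20 = 1260.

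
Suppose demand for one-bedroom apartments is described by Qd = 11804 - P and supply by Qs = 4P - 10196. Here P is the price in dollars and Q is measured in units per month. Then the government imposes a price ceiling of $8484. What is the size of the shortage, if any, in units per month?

Without the control the market clears where 11804 - P = 4P - 10196, i.e. P* = 4400 and Q* = 7404.
Since 8484 is above P* = 4400, the ceiling does not bind and the free-market outcome prevails.
Since the control does not bind, there is no shortage.

0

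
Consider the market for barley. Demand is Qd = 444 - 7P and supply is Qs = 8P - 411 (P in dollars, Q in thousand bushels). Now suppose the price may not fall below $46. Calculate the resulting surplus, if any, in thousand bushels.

0

Without the control the market clears where 444 - 7P = 8P - 411, i.e. P* = 57 and Q* = 45.
Since 46 is below P* = 57, the floor does not bind and the free-market outcome prevails.
Since the control does not bind, there is no surplus.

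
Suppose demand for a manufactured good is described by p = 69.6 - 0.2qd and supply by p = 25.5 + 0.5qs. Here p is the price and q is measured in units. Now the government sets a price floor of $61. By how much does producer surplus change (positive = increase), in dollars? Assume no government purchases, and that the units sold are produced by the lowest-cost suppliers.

72

Rearranging demand gives qd = 348 - 5p; rearranging supply gives qs = 2p - 51. Setting quantity demanded equal to quantity supplied, 348 - 5p = 2p - 51, gives p* = 57 and q* = 63.
Because the floor (61) lies above the market-clearing price, it is binding.
At p = 61: qd = 348 - 5·61 = 43 and qs = 2·61 - 51 = 71.
Producer surplus without the control is ½ · (57 - 25.5) · 63 = 992.25.
With the floor, 43 units are sold at 61. The supply price at q = 43 is 47, so PS = ½ · [(61 - 25.5) + (61 - 47)] · 43 = 1064.25.
Change in producer surplus = 1064.25 - 992.25 = 72.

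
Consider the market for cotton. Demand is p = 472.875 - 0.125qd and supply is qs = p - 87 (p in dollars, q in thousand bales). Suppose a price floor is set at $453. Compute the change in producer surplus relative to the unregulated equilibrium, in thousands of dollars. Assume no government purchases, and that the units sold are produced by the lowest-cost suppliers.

-13271

Rearranging demand gives qd = 3783 - 8p. Equilibrium: 3783 - 8p = p - 87, so 3870 = 9p and p* = 430, q* = 343.
The floor of 453 is above the equilibrium price 430, so it binds.
At p = 453: qd = 3783 - 8·453 = 159 and qs = 453 - 87 = 366.
Producer surplus without the control is ½ · (430 - 87) · 343 = 58824.5.
With the floor, 159 units are sold at 453. The supply price at q = 159 is 246, so PS = ½ · [(453 - 87) + (453 - 246)] · 159 = 45553.5.
Change in producer surplus = 45553.5 - 58824.5 = -13271.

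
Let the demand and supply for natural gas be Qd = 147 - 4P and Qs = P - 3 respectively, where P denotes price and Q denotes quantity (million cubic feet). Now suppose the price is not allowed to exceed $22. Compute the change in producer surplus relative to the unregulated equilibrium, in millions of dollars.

Without the control the market clears where 147 - 4P = P - 3, i.e. P* = 30 and Q* = 27.
The ceiling of 22 is below the equilibrium price 30, so it binds.
At P = 22: Qd = 147 - 4·22 = 59 and Qs = 22 - 3 = 19.
Producer surplus without the control is ½ · (30 - 3) · 27 = 364.5.
With the ceiling, producers sell 19 units at 22, so PS = ½ · (22 - 3) · 19 = 180.5.
Change in producer surplus = 180.5 - 364.5 = -184.

-184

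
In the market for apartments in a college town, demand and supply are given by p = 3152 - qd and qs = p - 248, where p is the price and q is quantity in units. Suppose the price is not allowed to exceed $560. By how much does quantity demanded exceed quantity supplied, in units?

Rearranging demand gives qd = 3152 - p. Equilibrium: 3152 - p = p - 248, so 3400 = 2p and p* = 1700, q* = 1452.
Since 560 < 1700, the ceiling is binding.
At p = 560: qd = 3152 - 560 = 2592 and qs = 560 - 248 = 312.
Shortage = qd - qs = 2592 - 312 = 2280.

2280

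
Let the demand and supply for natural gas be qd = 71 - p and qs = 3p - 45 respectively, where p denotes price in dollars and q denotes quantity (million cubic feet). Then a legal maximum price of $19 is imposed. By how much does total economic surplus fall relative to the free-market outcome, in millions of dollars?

Without the control the market clears where 71 - p = 3p - 45, i.e. p* = 29 and q* = 42.
The ceiling of 19 is below the equilibrium price 29, so it binds.
At p = 19: qd = 71 - 19 = 52 and qs = 3·19 - 45 = 12.
Quantity traded falls to 12. At q = 12 the demand price is 71 - 12 = 59 and the supply price is (45 + 12)/3 = 19.
Deadweight loss = ½ · (59 - 19) · (42 - 12) = ½ · 40 · 30 = 600.

600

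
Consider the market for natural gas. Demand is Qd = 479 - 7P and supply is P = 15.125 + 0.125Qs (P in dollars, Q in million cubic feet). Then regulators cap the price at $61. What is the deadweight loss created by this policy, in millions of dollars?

0

Rearranging supply gives Qs = 8P - 121. In a free market, 479 - 7P = 8P - 121 gives the equilibrium P* = 40, Q* = 199.
Since 61 is above P* = 40, the ceiling does not bind and the free-market outcome prevails.
Since the control does not bind, no trades are prevented and deadweight loss is zero.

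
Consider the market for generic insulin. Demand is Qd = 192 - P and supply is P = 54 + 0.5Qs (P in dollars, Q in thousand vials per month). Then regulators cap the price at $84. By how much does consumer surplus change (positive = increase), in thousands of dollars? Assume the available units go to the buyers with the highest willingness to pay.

Rearranging supply gives Qs = 2P - 108. In a free market, 192 - P = 2P - 108 gives the equilibrium P* = 100, Q* = 92.
Because the ceiling (84) lies below the market-clearing price, it is binding.
At P = 84: Qd = 192 - 84 = 108 and Qs = 2·84 - 108 = 60.
Consumer surplus without the control is ½ · (192 - 100) · 92 = 4232.
With the ceiling, 60 units are sold at 84 (assume they go to the highest-value buyers). The demand price at Q = 60 is 132, so CS = ½ · [(192 - 84) + (132 - 84)] · 60 = 4680.
Change in consumer surplus = 4680 - 4232 = 448.

448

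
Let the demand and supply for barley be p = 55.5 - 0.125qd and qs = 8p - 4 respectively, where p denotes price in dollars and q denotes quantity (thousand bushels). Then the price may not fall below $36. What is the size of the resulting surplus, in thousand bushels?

Rearranging demand gives qd = 444 - 8p. Equilibrium: 444 - 8p = 8p - 4, so 448 = 16p and p* = 28, q* = 220.
Because the floor (36) lies above the market-clearing price, it is binding.
At p = 36: qd = 444 - 8·36 = 156 and qs = 8·36 - 4 = 284.
Surplus = qs - qd = 284 - 156 = 128.

128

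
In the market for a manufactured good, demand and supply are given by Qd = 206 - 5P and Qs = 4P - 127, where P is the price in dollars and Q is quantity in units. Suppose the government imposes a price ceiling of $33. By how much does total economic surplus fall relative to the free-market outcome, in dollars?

57.6

Setting quantity demanded equal to quantity supplied, 206 - 5P = 4P - 127, gives P* = 37 and Q* = 21.
Since 33 < 37, the ceiling is binding.
At P = 33: Qd = 206 - 5·33 = 41 and Qs = 4·33 - 127 = 5.
Quantity traded falls to 5. At Q = 5 the demand price is (206 - 5)/5 = 40.2 and the supply price is (127 + 5)/4 = 33.
Deadweight loss = ½ · (40.2 - 33) · (21 - 5) = ½ · 7.2 · 16 = 57.6.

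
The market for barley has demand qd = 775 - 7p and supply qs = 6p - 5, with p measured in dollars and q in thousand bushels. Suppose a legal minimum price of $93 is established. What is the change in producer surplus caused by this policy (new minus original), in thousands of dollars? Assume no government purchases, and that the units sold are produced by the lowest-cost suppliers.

-354.75

Equilibrium: 775 - 7p = 6p - 5, so 780 = 13p and p* = 60, q* = 355.
Because the floor (93) lies above the market-clearing price, it is binding.
At p = 93: qd = 775 - 7·93 = 124 and qs = 6·93 - 5 = 553.
Producer surplus without the control is ½ · (60 - 5/6) · 355 = 126025/12.
With the floor, 124 units are sold at 93. The supply price at q = 124 is 21.5, so PS = ½ · [(93 - 5/6) + (93 - 21.5)] · 124 = 30442/3.
Change in producer surplus = 30442/3 - 126025/12 = -354.75.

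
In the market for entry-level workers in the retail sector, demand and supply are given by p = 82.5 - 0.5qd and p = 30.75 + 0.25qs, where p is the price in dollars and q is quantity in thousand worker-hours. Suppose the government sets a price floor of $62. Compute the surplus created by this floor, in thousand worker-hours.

Rearranging demand gives qd = 165 - 2p; rearranging supply gives qs = 4p - 123. Without the control the market clears where 165 - 2p = 4p - 123, i.e. p* = 48 and q* = 69.
The floor of 62 is above the equilibrium price 48, so it binds.
At p = 62: qd = 165 - 2·62 = 41 and qs = 4·62 - 123 = 125.
Surplus = qs - qd = 125 - 41 = 84.

84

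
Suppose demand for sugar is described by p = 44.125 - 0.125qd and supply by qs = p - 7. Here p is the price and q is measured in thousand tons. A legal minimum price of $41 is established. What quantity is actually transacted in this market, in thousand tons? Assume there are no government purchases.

25

Rearranging demand gives qd = 353 - 8p. In a free market, 353 - 8p = p - 7 gives the equilibrium p* = 40, q* = 33.
The floor of 41 is above the equilibrium price 40, so it binds.
At p = 41: qd = 353 - 8·41 = 25 and qs = 41 - 7 = 34.
The quantity actually transacted is the short side, demand: 25.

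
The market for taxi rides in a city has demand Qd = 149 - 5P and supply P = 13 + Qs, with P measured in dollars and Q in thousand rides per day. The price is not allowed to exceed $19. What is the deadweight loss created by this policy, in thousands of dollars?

Rearranging supply gives Qs = P - 13. In a free market, 149 - 5P = P - 13 gives the equilibrium P* = 27, Q* = 14.
Because the ceiling (19) lies below the market-clearing price, it is binding.
At P = 19: Qd = 149 - 5·19 = 54 and Qs = 19 - 13 = 6.
Quantity traded falls to 6. At Q = 6 the demand price is (149 - 6)/5 = 28.6 and the supply price is 13 + 6 = 19.
Deadweight loss = ½ · (28.6 - 19) · (14 - 6) = ½ · 9.6 · 8 = 38.4.

38.4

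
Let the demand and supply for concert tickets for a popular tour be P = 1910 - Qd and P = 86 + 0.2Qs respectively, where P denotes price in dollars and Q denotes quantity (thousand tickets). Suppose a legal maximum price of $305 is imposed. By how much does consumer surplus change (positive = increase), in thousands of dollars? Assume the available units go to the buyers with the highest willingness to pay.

2762.5

Rearranging demand gives Qd = 1910 - P; rearranging supply gives Qs = 5P - 430. Setting quantity demanded equal to quantity supplied, 1910 - P = 5P - 430, gives P* = 390 and Q* = 1520.
Because the ceiling (305) lies below the market-clearing price, it is binding.
At P = 305: Qd = 1910 - 305 = 1605 and Qs = 5·305 - 430 = 1095.
Consumer surplus without the control is ½ · (1910 - 390) · 1520 = 1155200.
With the ceiling, 1095 units are sold at 305 (assume they go to the highest-value buyers). The demand price at Q = 1095 is 815, so CS = ½ · [(1910 - 305) + (815 - 305)] · 1095 = 1157962.5.
Change in consumer surplus = 1157962.5 - 1155200 = 2762.5.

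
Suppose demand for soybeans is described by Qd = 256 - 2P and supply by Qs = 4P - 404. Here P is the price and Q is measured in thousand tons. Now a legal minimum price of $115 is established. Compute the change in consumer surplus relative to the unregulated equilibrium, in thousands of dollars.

-155

Setting quantity demanded equal to quantity supplied, 256 - 2P = 4P - 404, gives P* = 110 and Q* = 36.
The floor of 115 is above the equilibrium price 110, so it binds.
At P = 115: Qd = 256 - 2·115 = 26 and Qs = 4·115 - 404 = 56.
Consumer surplus without the control is ½ · (128 - 110) · 36 = 324.
With the floor, consumers buy 26 units at 115, so CS = ½ · (128 - 115) · 26 = 169.
Change in consumer surplus = 169 - 324 = -155.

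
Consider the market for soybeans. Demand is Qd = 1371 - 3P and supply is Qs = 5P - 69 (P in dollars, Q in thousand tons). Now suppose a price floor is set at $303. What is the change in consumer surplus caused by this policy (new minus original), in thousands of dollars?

Setting quantity demanded equal to quantity supplied, 1371 - 3P = 5P - 69, gives P* = 180 and Q* = 831.
The floor of 303 is above the equilibrium price 180, so it binds.
At P = 303: Qd = 1371 - 3·303 = 462 and Qs = 5·303 - 69 = 1446.
Consumer surplus without the control is ½ · (457 - 180) · 831 = 115093.5.
With the floor, consumers buy 462 units at 303, so CS = ½ · (457 - 303) · 462 = 35574.
Change in consumer surplus = 35574 - 115093.5 = -79519.5.

-79519.5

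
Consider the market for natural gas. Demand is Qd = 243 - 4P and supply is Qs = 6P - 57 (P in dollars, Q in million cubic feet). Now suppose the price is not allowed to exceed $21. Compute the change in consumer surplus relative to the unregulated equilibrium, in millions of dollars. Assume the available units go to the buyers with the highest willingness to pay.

Without the control the market clears where 243 - 4P = 6P - 57, i.e. P* = 30 and Q* = 123.
Because the ceiling (21) lies below the market-clearing price, it is binding.
At P = 21: Qd = 243 - 4·21 = 159 and Qs = 6·21 - 57 = 69.
Consumer surplus without the control is ½ · (60.75 - 30) · 123 = 1891.125.
With the ceiling, 69 units are sold at 21 (assume they go to the highest-value buyers). The demand price at Q = 69 is 43.5, so CS = ½ · [(60.75 - 21) + (43.5 - 21)] · 69 = 2147.625.
Change in consumer surplus = 2147.625 - 1891.125 = 256.5.

256.5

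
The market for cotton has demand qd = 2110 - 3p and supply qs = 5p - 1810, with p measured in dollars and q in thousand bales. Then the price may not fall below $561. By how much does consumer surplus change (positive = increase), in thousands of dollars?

Without the control the market clears where 2110 - 3p = 5p - 1810, i.e. p* = 490 and q* = 640.
The floor of 561 is above the equilibrium price 490, so it binds.
At p = 561: qd = 2110 - 3·561 = 427 and qs = 5·561 - 1810 = 995.
Consumer surplus without the control is ½ · (2110/3 - 490) · 640 = 204800/3.
With the floor, consumers buy 427 units at 561, so CS = ½ · (2110/3 - 561) · 427 = 182329/6.
Change in consumer surplus = 182329/6 - 204800/3 = -37878.5.

-37878.5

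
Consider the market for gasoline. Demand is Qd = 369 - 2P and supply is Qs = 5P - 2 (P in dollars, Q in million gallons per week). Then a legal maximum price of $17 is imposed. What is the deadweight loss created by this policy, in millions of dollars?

11340

Without the control the market clears where 369 - 2P = 5P - 2, i.e. P* = 53 and Q* = 263.
Since 17 < 53, the ceiling is binding.
At P = 17: Qd = 369 - 2·17 = 335 and Qs = 5·17 - 2 = 83.
Quantity traded falls to 83. At Q = 83 the demand price is (369 - 83)/2 = 143 and the supply price is (2 + 83)/5 = 17.
Deadweight loss = ½ · (143 - 17) · (263 - 83) = ½ · 126 · 180 = 11340.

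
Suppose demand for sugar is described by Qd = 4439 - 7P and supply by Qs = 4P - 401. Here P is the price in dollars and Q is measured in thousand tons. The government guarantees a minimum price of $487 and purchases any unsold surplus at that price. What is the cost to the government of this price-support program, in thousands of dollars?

Setting quantity demanded equal to quantity supplied, 4439 - 7P = 4P - 401, gives P* = 440 and Q* = 1359.
Because the floor (487) lies above the market-clearing price, it is binding.
At P = 487: Qd = 4439 - 7·487 = 1030 and Qs = 4·487 - 401 = 1547.
Surplus = Qs - Qd = 517.
Government expenditure = surplus × support price = 517 × 487 = 251779.

251779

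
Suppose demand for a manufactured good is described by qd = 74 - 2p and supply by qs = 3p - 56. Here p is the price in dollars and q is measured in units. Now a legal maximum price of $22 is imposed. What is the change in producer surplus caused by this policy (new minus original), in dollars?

Setting quantity demanded equal to quantity supplied, 74 - 2p = 3p - 56, gives p* = 26 and q* = 22.
Since 22 < 26, the ceiling is binding.
At p = 22: qd = 74 - 2·22 = 30 and qs = 3·22 - 56 = 10.
Producer surplus without the control is ½ · (26 - 56/3) · 22 = 242/3.
With the ceiling, producers sell 10 units at 22, so PS = ½ · (22 - 56/3) · 10 = 50/3.
Change in producer surplus = 50/3 - 242/3 = -64.

-64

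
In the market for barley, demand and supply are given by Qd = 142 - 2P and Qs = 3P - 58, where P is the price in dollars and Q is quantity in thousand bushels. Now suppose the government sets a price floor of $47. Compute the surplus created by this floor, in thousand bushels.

35

Without the control the market clears where 142 - 2P = 3P - 58, i.e. P* = 40 and Q* = 62.
The floor of 47 is above the equilibrium price 40, so it binds.
At P = 47: Qd = 142 - 2·47 = 48 and Qs = 3·47 - 58 = 83.
Surplus = Qs - Qd = 83 - 48 = 35.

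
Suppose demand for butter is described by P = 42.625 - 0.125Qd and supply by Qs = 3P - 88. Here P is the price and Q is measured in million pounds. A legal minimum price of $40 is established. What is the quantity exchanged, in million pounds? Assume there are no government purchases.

21

Rearranging demand gives Qd = 341 - 8P. In a free market, 341 - 8P = 3P - 88 gives the equilibrium P* = 39, Q* = 29.
Since 40 > 39, the floor is binding.
At P = 40: Qd = 341 - 8·40 = 21 and Qs = 3·40 - 88 = 32.
The quantity actually transacted is the short side, demand: 21.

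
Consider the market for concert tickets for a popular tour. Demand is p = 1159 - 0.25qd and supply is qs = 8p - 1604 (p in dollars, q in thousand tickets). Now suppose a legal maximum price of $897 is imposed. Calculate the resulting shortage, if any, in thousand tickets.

Rearranging demand gives qd = 4636 - 4p. Equilibrium: 4636 - 4p = 8p - 1604, so 6240 = 12p and p* = 520, q* = 2556.
The ceiling of 897 is above the equilibrium price 520, so it is not binding; the market clears at p* = 520, q* = 2556.
Since the control does not bind, there is no shortage.

0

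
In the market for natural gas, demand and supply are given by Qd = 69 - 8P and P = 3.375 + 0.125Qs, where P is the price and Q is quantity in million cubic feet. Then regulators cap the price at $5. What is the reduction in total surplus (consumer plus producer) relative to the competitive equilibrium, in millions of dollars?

Rearranging supply gives Qs = 8P - 27. Setting quantity demanded equal to quantity supplied, 69 - 8P = 8P - 27, gives P* = 6 and Q* = 21.
Since 5 < 6, the ceiling is binding.
At P = 5: Qd = 69 - 8·5 = 29 and Qs = 8·5 - 27 = 13.
Quantity traded falls to 13. At Q = 13 the demand price is (69 - 13)/8 = 7 and the supply price is (27 + 13)/8 = 5.
Deadweight loss = ½ · (7 - 5) · (21 - 13) = ½ · 2 · 8 = 8.

8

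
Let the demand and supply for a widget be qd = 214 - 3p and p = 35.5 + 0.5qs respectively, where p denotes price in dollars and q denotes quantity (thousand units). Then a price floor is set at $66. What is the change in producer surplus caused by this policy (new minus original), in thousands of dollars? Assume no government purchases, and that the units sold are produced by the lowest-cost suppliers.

-38.25

Rearranging supply gives qs = 2p - 71. Equilibrium: 214 - 3p = 2p - 71, so 285 = 5p and p* = 57, q* = 43.
The floor of 66 is above the equilibrium price 57, so it binds.
At p = 66: qd = 214 - 3·66 = 16 and qs = 2·66 - 71 = 61.
Producer surplus without the control is ½ · (57 - 35.5) · 43 = 462.25.
With the floor, 16 units are sold at 66. The supply price at q = 16 is 43.5, so PS = ½ · [(66 - 35.5) + (66 - 43.5)] · 16 = 424.
Change in producer surplus = 424 - 462.25 = -38.25.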